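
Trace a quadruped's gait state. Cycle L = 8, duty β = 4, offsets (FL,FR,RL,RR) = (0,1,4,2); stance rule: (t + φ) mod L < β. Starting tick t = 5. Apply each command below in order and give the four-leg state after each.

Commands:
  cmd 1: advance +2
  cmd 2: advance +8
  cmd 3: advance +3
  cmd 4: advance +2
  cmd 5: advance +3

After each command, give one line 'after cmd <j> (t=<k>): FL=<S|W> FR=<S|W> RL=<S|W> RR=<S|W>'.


after cmd 1 (t=7): FL=W FR=S RL=S RR=S
after cmd 2 (t=15): FL=W FR=S RL=S RR=S
after cmd 3 (t=18): FL=S FR=S RL=W RR=W
after cmd 4 (t=20): FL=W FR=W RL=S RR=W
after cmd 5 (t=23): FL=W FR=S RL=S RR=S

start t=5: FL=W FR=W RL=S RR=W
cmd 1: advance +2 → t=7, phase=(7,0,3,1) → FL=W FR=S RL=S RR=S
cmd 2: advance +8 → t=15, phase=(7,0,3,1) → FL=W FR=S RL=S RR=S
cmd 3: advance +3 → t=18, phase=(2,3,6,4) → FL=S FR=S RL=W RR=W
cmd 4: advance +2 → t=20, phase=(4,5,0,6) → FL=W FR=W RL=S RR=W
cmd 5: advance +3 → t=23, phase=(7,0,3,1) → FL=W FR=S RL=S RR=S


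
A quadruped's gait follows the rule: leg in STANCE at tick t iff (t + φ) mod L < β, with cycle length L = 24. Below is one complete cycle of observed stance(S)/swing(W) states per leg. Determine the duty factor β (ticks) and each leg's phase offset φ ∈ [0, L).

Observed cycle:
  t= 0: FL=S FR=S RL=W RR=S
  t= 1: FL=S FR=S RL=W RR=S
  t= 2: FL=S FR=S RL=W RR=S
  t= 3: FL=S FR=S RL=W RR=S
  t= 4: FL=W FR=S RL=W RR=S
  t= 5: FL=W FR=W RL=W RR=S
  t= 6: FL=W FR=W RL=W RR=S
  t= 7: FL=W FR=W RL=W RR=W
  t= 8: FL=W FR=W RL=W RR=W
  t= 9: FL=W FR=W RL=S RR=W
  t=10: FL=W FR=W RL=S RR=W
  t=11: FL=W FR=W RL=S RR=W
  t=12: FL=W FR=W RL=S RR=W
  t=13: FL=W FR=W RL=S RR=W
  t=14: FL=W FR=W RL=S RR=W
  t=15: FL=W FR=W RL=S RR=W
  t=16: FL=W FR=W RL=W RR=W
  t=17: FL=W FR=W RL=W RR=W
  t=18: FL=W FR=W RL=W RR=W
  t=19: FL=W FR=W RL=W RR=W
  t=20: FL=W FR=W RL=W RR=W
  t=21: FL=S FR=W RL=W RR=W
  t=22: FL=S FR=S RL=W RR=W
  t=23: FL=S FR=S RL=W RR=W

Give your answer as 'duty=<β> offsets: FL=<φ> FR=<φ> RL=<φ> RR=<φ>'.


duty β = stance ticks per leg = 7
FL: stance ticks = 7; W→S at t=21 → φ=3
FR: stance ticks = 7; W→S at t=22 → φ=2
RL: stance ticks = 7; W→S at t=9 → φ=15
RR: stance ticks = 7; W→S at t=0 → φ=0

duty=7 offsets: FL=3 FR=2 RL=15 RR=0


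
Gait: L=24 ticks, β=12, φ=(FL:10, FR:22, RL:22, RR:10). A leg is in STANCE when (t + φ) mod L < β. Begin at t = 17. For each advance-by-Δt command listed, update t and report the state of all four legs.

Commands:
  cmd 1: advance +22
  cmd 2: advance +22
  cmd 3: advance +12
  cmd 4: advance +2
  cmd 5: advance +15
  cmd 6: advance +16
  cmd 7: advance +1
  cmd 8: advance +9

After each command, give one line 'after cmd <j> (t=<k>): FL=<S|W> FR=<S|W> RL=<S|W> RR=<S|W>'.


start t=17: FL=S FR=W RL=W RR=S
cmd 1: advance +22 → t=39, phase=(1,13,13,1) → FL=S FR=W RL=W RR=S
cmd 2: advance +22 → t=61, phase=(23,11,11,23) → FL=W FR=S RL=S RR=W
cmd 3: advance +12 → t=73, phase=(11,23,23,11) → FL=S FR=W RL=W RR=S
cmd 4: advance +2 → t=75, phase=(13,1,1,13) → FL=W FR=S RL=S RR=W
cmd 5: advance +15 → t=90, phase=(4,16,16,4) → FL=S FR=W RL=W RR=S
cmd 6: advance +16 → t=106, phase=(20,8,8,20) → FL=W FR=S RL=S RR=W
cmd 7: advance +1 → t=107, phase=(21,9,9,21) → FL=W FR=S RL=S RR=W
cmd 8: advance +9 → t=116, phase=(6,18,18,6) → FL=S FR=W RL=W RR=S

after cmd 1 (t=39): FL=S FR=W RL=W RR=S
after cmd 2 (t=61): FL=W FR=S RL=S RR=W
after cmd 3 (t=73): FL=S FR=W RL=W RR=S
after cmd 4 (t=75): FL=W FR=S RL=S RR=W
after cmd 5 (t=90): FL=S FR=W RL=W RR=S
after cmd 6 (t=106): FL=W FR=S RL=S RR=W
after cmd 7 (t=107): FL=W FR=S RL=S RR=W
after cmd 8 (t=116): FL=S FR=W RL=W RR=S


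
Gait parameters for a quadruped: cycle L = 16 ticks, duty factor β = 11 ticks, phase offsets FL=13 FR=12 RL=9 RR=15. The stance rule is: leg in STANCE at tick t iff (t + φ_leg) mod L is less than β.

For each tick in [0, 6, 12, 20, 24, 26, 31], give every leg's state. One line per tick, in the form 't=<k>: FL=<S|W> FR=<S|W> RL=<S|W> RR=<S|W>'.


t=0: phase=(13,12,9,15) vs β=11 → FL=W FR=W RL=S RR=W
t=6: phase=(3,2,15,5) vs β=11 → FL=S FR=S RL=W RR=S
t=12: phase=(9,8,5,11) vs β=11 → FL=S FR=S RL=S RR=W
t=20: phase=(1,0,13,3) vs β=11 → FL=S FR=S RL=W RR=S
t=24: phase=(5,4,1,7) vs β=11 → FL=S FR=S RL=S RR=S
t=26: phase=(7,6,3,9) vs β=11 → FL=S FR=S RL=S RR=S
t=31: phase=(12,11,8,14) vs β=11 → FL=W FR=W RL=S RR=W

t=0: FL=W FR=W RL=S RR=W
t=6: FL=S FR=S RL=W RR=S
t=12: FL=S FR=S RL=S RR=W
t=20: FL=S FR=S RL=W RR=S
t=24: FL=S FR=S RL=S RR=S
t=26: FL=S FR=S RL=S RR=S
t=31: FL=W FR=W RL=S RR=W


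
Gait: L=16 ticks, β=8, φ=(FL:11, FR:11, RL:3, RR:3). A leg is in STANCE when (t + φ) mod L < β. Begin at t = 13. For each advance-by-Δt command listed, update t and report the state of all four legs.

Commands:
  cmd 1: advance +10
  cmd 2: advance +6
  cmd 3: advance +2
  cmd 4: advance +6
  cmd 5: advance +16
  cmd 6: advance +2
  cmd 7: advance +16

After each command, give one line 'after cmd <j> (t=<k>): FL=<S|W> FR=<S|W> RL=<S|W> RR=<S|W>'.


start t=13: FL=W FR=W RL=S RR=S
cmd 1: advance +10 → t=23, phase=(2,2,10,10) → FL=S FR=S RL=W RR=W
cmd 2: advance +6 → t=29, phase=(8,8,0,0) → FL=W FR=W RL=S RR=S
cmd 3: advance +2 → t=31, phase=(10,10,2,2) → FL=W FR=W RL=S RR=S
cmd 4: advance +6 → t=37, phase=(0,0,8,8) → FL=S FR=S RL=W RR=W
cmd 5: advance +16 → t=53, phase=(0,0,8,8) → FL=S FR=S RL=W RR=W
cmd 6: advance +2 → t=55, phase=(2,2,10,10) → FL=S FR=S RL=W RR=W
cmd 7: advance +16 → t=71, phase=(2,2,10,10) → FL=S FR=S RL=W RR=W

after cmd 1 (t=23): FL=S FR=S RL=W RR=W
after cmd 2 (t=29): FL=W FR=W RL=S RR=S
after cmd 3 (t=31): FL=W FR=W RL=S RR=S
after cmd 4 (t=37): FL=S FR=S RL=W RR=W
after cmd 5 (t=53): FL=S FR=S RL=W RR=W
after cmd 6 (t=55): FL=S FR=S RL=W RR=W
after cmd 7 (t=71): FL=S FR=S RL=W RR=W


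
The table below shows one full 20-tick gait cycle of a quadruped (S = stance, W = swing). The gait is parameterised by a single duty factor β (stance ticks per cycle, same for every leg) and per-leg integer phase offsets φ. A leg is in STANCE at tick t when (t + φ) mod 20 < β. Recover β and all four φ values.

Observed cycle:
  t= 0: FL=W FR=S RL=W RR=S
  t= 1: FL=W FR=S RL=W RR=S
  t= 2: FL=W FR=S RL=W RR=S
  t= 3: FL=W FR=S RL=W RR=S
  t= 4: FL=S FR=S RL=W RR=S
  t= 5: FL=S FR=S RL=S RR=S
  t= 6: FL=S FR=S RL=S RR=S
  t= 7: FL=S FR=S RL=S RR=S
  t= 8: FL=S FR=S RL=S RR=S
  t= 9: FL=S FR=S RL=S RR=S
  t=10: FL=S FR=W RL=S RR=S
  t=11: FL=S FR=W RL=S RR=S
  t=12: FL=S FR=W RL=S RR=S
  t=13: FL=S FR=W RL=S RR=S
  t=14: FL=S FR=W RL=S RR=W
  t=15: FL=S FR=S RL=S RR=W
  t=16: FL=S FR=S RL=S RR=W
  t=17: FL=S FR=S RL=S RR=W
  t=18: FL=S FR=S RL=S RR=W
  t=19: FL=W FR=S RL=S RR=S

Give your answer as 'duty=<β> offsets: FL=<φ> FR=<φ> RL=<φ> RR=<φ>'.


duty β = stance ticks per leg = 15
FL: stance ticks = 15; W→S at t=4 → φ=16
FR: stance ticks = 15; W→S at t=15 → φ=5
RL: stance ticks = 15; W→S at t=5 → φ=15
RR: stance ticks = 15; W→S at t=19 → φ=1

duty=15 offsets: FL=16 FR=5 RL=15 RR=1


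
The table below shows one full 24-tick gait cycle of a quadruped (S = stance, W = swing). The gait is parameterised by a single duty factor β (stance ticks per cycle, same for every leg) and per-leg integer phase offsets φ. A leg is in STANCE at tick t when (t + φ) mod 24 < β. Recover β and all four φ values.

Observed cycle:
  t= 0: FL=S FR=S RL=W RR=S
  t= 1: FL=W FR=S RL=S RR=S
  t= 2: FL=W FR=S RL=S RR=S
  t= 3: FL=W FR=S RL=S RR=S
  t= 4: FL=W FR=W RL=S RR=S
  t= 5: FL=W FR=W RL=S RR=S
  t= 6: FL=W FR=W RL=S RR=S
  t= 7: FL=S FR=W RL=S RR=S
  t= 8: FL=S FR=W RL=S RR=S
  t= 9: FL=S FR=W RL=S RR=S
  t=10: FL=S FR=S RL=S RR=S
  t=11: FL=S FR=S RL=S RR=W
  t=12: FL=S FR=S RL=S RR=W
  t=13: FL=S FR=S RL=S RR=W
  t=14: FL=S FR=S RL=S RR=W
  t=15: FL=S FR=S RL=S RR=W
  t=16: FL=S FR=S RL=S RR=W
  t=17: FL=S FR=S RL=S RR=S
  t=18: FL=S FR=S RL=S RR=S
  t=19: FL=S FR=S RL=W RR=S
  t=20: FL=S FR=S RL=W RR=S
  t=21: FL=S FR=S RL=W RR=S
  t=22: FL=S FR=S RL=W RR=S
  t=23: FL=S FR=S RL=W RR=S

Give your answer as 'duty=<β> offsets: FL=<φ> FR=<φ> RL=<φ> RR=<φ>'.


duty β = stance ticks per leg = 18
FL: stance ticks = 18; W→S at t=7 → φ=17
FR: stance ticks = 18; W→S at t=10 → φ=14
RL: stance ticks = 18; W→S at t=1 → φ=23
RR: stance ticks = 18; W→S at t=17 → φ=7

duty=18 offsets: FL=17 FR=14 RL=23 RR=7


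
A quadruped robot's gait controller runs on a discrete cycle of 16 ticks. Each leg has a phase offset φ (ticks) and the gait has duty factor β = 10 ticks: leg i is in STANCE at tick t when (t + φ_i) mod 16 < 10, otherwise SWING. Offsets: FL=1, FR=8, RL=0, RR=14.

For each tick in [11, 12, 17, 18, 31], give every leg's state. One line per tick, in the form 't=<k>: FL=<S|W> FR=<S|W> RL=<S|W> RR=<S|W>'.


t=11: phase=(12,3,11,9) vs β=10 → FL=W FR=S RL=W RR=S
t=12: phase=(13,4,12,10) vs β=10 → FL=W FR=S RL=W RR=W
t=17: phase=(2,9,1,15) vs β=10 → FL=S FR=S RL=S RR=W
t=18: phase=(3,10,2,0) vs β=10 → FL=S FR=W RL=S RR=S
t=31: phase=(0,7,15,13) vs β=10 → FL=S FR=S RL=W RR=W

t=11: FL=W FR=S RL=W RR=S
t=12: FL=W FR=S RL=W RR=W
t=17: FL=S FR=S RL=S RR=W
t=18: FL=S FR=W RL=S RR=S
t=31: FL=S FR=S RL=W RR=W


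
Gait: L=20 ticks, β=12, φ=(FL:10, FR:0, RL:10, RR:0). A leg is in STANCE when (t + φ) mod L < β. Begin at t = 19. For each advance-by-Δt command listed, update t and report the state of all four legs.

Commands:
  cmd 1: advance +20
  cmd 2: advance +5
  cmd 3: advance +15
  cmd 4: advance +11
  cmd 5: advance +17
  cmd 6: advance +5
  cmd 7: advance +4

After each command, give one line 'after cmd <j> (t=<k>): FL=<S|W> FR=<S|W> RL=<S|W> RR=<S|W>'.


after cmd 1 (t=39): FL=S FR=W RL=S RR=W
after cmd 2 (t=44): FL=W FR=S RL=W RR=S
after cmd 3 (t=59): FL=S FR=W RL=S RR=W
after cmd 4 (t=70): FL=S FR=S RL=S RR=S
after cmd 5 (t=87): FL=W FR=S RL=W RR=S
after cmd 6 (t=92): FL=S FR=W RL=S RR=W
after cmd 7 (t=96): FL=S FR=W RL=S RR=W

start t=19: FL=S FR=W RL=S RR=W
cmd 1: advance +20 → t=39, phase=(9,19,9,19) → FL=S FR=W RL=S RR=W
cmd 2: advance +5 → t=44, phase=(14,4,14,4) → FL=W FR=S RL=W RR=S
cmd 3: advance +15 → t=59, phase=(9,19,9,19) → FL=S FR=W RL=S RR=W
cmd 4: advance +11 → t=70, phase=(0,10,0,10) → FL=S FR=S RL=S RR=S
cmd 5: advance +17 → t=87, phase=(17,7,17,7) → FL=W FR=S RL=W RR=S
cmd 6: advance +5 → t=92, phase=(2,12,2,12) → FL=S FR=W RL=S RR=W
cmd 7: advance +4 → t=96, phase=(6,16,6,16) → FL=S FR=W RL=S RR=W


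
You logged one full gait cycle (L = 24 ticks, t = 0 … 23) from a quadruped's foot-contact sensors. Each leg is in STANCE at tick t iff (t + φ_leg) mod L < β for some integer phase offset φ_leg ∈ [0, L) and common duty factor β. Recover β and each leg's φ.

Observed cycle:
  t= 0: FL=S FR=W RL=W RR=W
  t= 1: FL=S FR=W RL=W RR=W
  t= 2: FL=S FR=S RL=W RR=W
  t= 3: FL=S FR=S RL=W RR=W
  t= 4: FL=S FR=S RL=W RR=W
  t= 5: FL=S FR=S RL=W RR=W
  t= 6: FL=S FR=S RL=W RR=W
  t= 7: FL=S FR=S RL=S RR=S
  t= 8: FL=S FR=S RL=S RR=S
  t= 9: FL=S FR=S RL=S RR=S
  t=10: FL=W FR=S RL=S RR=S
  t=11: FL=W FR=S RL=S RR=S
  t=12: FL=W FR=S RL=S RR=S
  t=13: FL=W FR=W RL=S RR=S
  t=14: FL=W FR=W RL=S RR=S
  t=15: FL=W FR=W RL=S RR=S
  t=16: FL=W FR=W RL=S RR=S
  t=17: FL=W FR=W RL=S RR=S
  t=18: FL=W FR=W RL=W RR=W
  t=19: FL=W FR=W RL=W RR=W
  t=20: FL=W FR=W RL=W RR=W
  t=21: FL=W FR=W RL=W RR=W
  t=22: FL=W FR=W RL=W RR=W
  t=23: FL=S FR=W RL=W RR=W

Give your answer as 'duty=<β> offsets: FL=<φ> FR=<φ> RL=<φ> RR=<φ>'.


duty β = stance ticks per leg = 11
FL: stance ticks = 11; W→S at t=23 → φ=1
FR: stance ticks = 11; W→S at t=2 → φ=22
RL: stance ticks = 11; W→S at t=7 → φ=17
RR: stance ticks = 11; W→S at t=7 → φ=17

duty=11 offsets: FL=1 FR=22 RL=17 RR=17


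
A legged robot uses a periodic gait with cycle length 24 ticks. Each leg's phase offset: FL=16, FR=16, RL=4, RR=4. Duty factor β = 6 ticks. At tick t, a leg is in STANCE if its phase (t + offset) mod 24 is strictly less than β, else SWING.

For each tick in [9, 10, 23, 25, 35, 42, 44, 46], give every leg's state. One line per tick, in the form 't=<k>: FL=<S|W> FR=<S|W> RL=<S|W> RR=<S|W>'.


t=9: phase=(1,1,13,13) vs β=6 → FL=S FR=S RL=W RR=W
t=10: phase=(2,2,14,14) vs β=6 → FL=S FR=S RL=W RR=W
t=23: phase=(15,15,3,3) vs β=6 → FL=W FR=W RL=S RR=S
t=25: phase=(17,17,5,5) vs β=6 → FL=W FR=W RL=S RR=S
t=35: phase=(3,3,15,15) vs β=6 → FL=S FR=S RL=W RR=W
t=42: phase=(10,10,22,22) vs β=6 → FL=W FR=W RL=W RR=W
t=44: phase=(12,12,0,0) vs β=6 → FL=W FR=W RL=S RR=S
t=46: phase=(14,14,2,2) vs β=6 → FL=W FR=W RL=S RR=S

t=9: FL=S FR=S RL=W RR=W
t=10: FL=S FR=S RL=W RR=W
t=23: FL=W FR=W RL=S RR=S
t=25: FL=W FR=W RL=S RR=S
t=35: FL=S FR=S RL=W RR=W
t=42: FL=W FR=W RL=W RR=W
t=44: FL=W FR=W RL=S RR=S
t=46: FL=W FR=W RL=S RR=S


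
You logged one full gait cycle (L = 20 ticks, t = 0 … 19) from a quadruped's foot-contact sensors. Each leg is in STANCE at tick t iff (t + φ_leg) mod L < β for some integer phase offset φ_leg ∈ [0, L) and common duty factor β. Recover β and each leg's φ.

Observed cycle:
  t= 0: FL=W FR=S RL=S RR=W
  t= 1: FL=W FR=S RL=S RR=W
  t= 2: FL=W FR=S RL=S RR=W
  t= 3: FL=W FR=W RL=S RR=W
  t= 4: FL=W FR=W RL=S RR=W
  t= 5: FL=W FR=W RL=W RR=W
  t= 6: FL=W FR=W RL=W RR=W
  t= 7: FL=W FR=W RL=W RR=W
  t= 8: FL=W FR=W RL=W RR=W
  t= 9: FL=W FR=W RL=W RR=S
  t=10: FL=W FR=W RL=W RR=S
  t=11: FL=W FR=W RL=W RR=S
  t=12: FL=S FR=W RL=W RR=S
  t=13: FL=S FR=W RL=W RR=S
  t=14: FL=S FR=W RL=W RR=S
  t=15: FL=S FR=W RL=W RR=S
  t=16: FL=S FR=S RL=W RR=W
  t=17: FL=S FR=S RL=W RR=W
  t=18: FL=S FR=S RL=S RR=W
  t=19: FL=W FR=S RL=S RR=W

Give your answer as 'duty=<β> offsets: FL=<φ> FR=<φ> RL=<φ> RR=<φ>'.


duty β = stance ticks per leg = 7
FL: stance ticks = 7; W→S at t=12 → φ=8
FR: stance ticks = 7; W→S at t=16 → φ=4
RL: stance ticks = 7; W→S at t=18 → φ=2
RR: stance ticks = 7; W→S at t=9 → φ=11

duty=7 offsets: FL=8 FR=4 RL=2 RR=11


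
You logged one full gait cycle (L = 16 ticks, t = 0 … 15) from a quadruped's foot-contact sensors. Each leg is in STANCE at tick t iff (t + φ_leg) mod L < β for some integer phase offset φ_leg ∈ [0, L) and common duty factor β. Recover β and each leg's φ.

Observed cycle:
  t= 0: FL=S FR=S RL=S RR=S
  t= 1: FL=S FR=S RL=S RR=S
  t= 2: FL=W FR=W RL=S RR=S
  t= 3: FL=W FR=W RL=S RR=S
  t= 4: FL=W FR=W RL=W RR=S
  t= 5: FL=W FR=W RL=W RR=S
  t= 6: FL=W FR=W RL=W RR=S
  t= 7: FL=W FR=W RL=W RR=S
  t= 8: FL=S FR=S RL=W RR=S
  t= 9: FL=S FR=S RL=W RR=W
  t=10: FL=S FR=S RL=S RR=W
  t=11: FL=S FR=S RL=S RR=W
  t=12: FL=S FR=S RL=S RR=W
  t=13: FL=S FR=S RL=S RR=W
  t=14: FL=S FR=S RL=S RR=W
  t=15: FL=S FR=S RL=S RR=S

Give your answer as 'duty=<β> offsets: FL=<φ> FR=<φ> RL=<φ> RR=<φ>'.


duty β = stance ticks per leg = 10
FL: stance ticks = 10; W→S at t=8 → φ=8
FR: stance ticks = 10; W→S at t=8 → φ=8
RL: stance ticks = 10; W→S at t=10 → φ=6
RR: stance ticks = 10; W→S at t=15 → φ=1

duty=10 offsets: FL=8 FR=8 RL=6 RR=1


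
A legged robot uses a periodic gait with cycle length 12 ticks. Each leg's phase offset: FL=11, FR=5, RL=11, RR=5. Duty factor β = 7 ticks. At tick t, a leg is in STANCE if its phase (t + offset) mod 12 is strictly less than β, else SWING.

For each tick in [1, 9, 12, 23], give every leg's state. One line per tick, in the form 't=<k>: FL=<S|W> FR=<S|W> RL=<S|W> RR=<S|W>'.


t=1: FL=S FR=S RL=S RR=S
t=9: FL=W FR=S RL=W RR=S
t=12: FL=W FR=S RL=W RR=S
t=23: FL=W FR=S RL=W RR=S

t=1: phase=(0,6,0,6) vs β=7 → FL=S FR=S RL=S RR=S
t=9: phase=(8,2,8,2) vs β=7 → FL=W FR=S RL=W RR=S
t=12: phase=(11,5,11,5) vs β=7 → FL=W FR=S RL=W RR=S
t=23: phase=(10,4,10,4) vs β=7 → FL=W FR=S RL=W RR=S


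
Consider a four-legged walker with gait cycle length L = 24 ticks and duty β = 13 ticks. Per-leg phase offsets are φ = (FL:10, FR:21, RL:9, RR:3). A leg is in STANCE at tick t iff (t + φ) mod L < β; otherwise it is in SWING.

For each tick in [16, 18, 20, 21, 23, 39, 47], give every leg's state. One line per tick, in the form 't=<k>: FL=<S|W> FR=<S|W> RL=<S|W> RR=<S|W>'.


t=16: FL=S FR=W RL=S RR=W
t=18: FL=S FR=W RL=S RR=W
t=20: FL=S FR=W RL=S RR=W
t=21: FL=S FR=W RL=S RR=S
t=23: FL=S FR=W RL=S RR=S
t=39: FL=S FR=S RL=S RR=W
t=47: FL=S FR=W RL=S RR=S

t=16: phase=(2,13,1,19) vs β=13 → FL=S FR=W RL=S RR=W
t=18: phase=(4,15,3,21) vs β=13 → FL=S FR=W RL=S RR=W
t=20: phase=(6,17,5,23) vs β=13 → FL=S FR=W RL=S RR=W
t=21: phase=(7,18,6,0) vs β=13 → FL=S FR=W RL=S RR=S
t=23: phase=(9,20,8,2) vs β=13 → FL=S FR=W RL=S RR=S
t=39: phase=(1,12,0,18) vs β=13 → FL=S FR=S RL=S RR=W
t=47: phase=(9,20,8,2) vs β=13 → FL=S FR=W RL=S RR=S


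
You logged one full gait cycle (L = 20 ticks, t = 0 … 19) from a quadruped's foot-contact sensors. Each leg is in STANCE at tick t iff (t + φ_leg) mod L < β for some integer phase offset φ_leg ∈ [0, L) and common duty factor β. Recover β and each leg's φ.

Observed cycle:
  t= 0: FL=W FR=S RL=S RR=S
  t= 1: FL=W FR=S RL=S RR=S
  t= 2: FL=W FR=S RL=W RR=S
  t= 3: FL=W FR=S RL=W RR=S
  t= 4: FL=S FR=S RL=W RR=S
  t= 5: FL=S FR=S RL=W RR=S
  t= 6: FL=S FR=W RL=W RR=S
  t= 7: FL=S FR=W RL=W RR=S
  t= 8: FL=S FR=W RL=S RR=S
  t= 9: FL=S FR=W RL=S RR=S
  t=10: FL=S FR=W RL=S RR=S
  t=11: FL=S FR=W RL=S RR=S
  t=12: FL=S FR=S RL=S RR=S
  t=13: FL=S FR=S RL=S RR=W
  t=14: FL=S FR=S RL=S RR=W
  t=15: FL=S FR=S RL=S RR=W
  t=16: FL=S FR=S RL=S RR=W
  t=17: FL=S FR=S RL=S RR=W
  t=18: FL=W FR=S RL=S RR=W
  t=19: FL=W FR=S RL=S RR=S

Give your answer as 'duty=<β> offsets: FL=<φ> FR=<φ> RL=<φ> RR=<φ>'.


duty β = stance ticks per leg = 14
FL: stance ticks = 14; W→S at t=4 → φ=16
FR: stance ticks = 14; W→S at t=12 → φ=8
RL: stance ticks = 14; W→S at t=8 → φ=12
RR: stance ticks = 14; W→S at t=19 → φ=1

duty=14 offsets: FL=16 FR=8 RL=12 RR=1


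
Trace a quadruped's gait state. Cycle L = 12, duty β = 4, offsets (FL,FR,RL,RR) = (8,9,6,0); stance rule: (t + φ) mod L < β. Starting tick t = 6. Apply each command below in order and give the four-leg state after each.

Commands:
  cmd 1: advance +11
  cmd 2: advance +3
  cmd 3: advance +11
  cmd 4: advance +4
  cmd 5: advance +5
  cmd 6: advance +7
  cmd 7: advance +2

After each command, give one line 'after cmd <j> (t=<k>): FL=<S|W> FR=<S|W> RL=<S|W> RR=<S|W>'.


after cmd 1 (t=17): FL=S FR=S RL=W RR=W
after cmd 2 (t=20): FL=W FR=W RL=S RR=W
after cmd 3 (t=31): FL=S FR=W RL=S RR=W
after cmd 4 (t=35): FL=W FR=W RL=W RR=W
after cmd 5 (t=40): FL=S FR=S RL=W RR=W
after cmd 6 (t=47): FL=W FR=W RL=W RR=W
after cmd 7 (t=49): FL=W FR=W RL=W RR=S

start t=6: FL=S FR=S RL=S RR=W
cmd 1: advance +11 → t=17, phase=(1,2,11,5) → FL=S FR=S RL=W RR=W
cmd 2: advance +3 → t=20, phase=(4,5,2,8) → FL=W FR=W RL=S RR=W
cmd 3: advance +11 → t=31, phase=(3,4,1,7) → FL=S FR=W RL=S RR=W
cmd 4: advance +4 → t=35, phase=(7,8,5,11) → FL=W FR=W RL=W RR=W
cmd 5: advance +5 → t=40, phase=(0,1,10,4) → FL=S FR=S RL=W RR=W
cmd 6: advance +7 → t=47, phase=(7,8,5,11) → FL=W FR=W RL=W RR=W
cmd 7: advance +2 → t=49, phase=(9,10,7,1) → FL=W FR=W RL=W RR=S


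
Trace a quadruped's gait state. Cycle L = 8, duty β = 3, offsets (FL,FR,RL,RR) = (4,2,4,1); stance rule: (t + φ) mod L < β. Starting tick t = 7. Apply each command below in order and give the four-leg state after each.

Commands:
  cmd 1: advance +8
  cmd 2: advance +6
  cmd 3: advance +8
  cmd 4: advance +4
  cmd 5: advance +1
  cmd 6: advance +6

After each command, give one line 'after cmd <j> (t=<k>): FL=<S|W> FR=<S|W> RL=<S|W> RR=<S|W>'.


start t=7: FL=W FR=S RL=W RR=S
cmd 1: advance +8 → t=15, phase=(3,1,3,0) → FL=W FR=S RL=W RR=S
cmd 2: advance +6 → t=21, phase=(1,7,1,6) → FL=S FR=W RL=S RR=W
cmd 3: advance +8 → t=29, phase=(1,7,1,6) → FL=S FR=W RL=S RR=W
cmd 4: advance +4 → t=33, phase=(5,3,5,2) → FL=W FR=W RL=W RR=S
cmd 5: advance +1 → t=34, phase=(6,4,6,3) → FL=W FR=W RL=W RR=W
cmd 6: advance +6 → t=40, phase=(4,2,4,1) → FL=W FR=S RL=W RR=S

after cmd 1 (t=15): FL=W FR=S RL=W RR=S
after cmd 2 (t=21): FL=S FR=W RL=S RR=W
after cmd 3 (t=29): FL=S FR=W RL=S RR=W
after cmd 4 (t=33): FL=W FR=W RL=W RR=S
after cmd 5 (t=34): FL=W FR=W RL=W RR=W
after cmd 6 (t=40): FL=W FR=S RL=W RR=S


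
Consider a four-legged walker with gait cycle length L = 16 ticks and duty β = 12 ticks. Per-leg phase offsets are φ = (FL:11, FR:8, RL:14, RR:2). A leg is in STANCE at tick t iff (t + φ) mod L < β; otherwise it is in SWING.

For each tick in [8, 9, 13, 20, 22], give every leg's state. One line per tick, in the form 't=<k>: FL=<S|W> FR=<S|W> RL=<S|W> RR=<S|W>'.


t=8: phase=(3,0,6,10) vs β=12 → FL=S FR=S RL=S RR=S
t=9: phase=(4,1,7,11) vs β=12 → FL=S FR=S RL=S RR=S
t=13: phase=(8,5,11,15) vs β=12 → FL=S FR=S RL=S RR=W
t=20: phase=(15,12,2,6) vs β=12 → FL=W FR=W RL=S RR=S
t=22: phase=(1,14,4,8) vs β=12 → FL=S FR=W RL=S RR=S

t=8: FL=S FR=S RL=S RR=S
t=9: FL=S FR=S RL=S RR=S
t=13: FL=S FR=S RL=S RR=W
t=20: FL=W FR=W RL=S RR=S
t=22: FL=S FR=W RL=S RR=S


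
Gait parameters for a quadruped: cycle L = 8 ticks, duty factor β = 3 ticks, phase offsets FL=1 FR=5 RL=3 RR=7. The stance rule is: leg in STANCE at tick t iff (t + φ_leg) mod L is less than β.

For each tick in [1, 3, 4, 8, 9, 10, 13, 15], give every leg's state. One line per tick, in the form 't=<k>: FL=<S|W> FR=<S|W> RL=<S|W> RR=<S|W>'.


t=1: FL=S FR=W RL=W RR=S
t=3: FL=W FR=S RL=W RR=S
t=4: FL=W FR=S RL=W RR=W
t=8: FL=S FR=W RL=W RR=W
t=9: FL=S FR=W RL=W RR=S
t=10: FL=W FR=W RL=W RR=S
t=13: FL=W FR=S RL=S RR=W
t=15: FL=S FR=W RL=S RR=W

t=1: phase=(2,6,4,0) vs β=3 → FL=S FR=W RL=W RR=S
t=3: phase=(4,0,6,2) vs β=3 → FL=W FR=S RL=W RR=S
t=4: phase=(5,1,7,3) vs β=3 → FL=W FR=S RL=W RR=W
t=8: phase=(1,5,3,7) vs β=3 → FL=S FR=W RL=W RR=W
t=9: phase=(2,6,4,0) vs β=3 → FL=S FR=W RL=W RR=S
t=10: phase=(3,7,5,1) vs β=3 → FL=W FR=W RL=W RR=S
t=13: phase=(6,2,0,4) vs β=3 → FL=W FR=S RL=S RR=W
t=15: phase=(0,4,2,6) vs β=3 → FL=S FR=W RL=S RR=W


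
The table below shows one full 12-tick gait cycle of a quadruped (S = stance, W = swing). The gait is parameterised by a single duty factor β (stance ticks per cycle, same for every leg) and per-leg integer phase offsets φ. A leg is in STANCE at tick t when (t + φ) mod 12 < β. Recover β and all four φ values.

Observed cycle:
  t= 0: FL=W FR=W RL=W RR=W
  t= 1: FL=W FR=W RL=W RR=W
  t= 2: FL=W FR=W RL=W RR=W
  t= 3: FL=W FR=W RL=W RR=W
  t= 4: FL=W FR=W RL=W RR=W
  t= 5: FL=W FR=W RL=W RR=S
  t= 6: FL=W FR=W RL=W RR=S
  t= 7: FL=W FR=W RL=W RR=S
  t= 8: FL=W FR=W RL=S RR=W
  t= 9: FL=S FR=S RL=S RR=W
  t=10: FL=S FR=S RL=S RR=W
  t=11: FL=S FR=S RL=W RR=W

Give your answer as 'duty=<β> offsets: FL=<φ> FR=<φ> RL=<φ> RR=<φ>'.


duty=3 offsets: FL=3 FR=3 RL=4 RR=7

duty β = stance ticks per leg = 3
FL: stance ticks = 3; W→S at t=9 → φ=3
FR: stance ticks = 3; W→S at t=9 → φ=3
RL: stance ticks = 3; W→S at t=8 → φ=4
RR: stance ticks = 3; W→S at t=5 → φ=7


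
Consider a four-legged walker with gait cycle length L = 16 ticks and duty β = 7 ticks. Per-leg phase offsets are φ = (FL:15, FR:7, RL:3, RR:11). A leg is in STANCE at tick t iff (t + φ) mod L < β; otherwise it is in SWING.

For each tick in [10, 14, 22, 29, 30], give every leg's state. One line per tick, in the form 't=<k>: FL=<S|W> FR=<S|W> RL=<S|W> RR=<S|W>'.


t=10: FL=W FR=S RL=W RR=S
t=14: FL=W FR=S RL=S RR=W
t=22: FL=S FR=W RL=W RR=S
t=29: FL=W FR=S RL=S RR=W
t=30: FL=W FR=S RL=S RR=W

t=10: phase=(9,1,13,5) vs β=7 → FL=W FR=S RL=W RR=S
t=14: phase=(13,5,1,9) vs β=7 → FL=W FR=S RL=S RR=W
t=22: phase=(5,13,9,1) vs β=7 → FL=S FR=W RL=W RR=S
t=29: phase=(12,4,0,8) vs β=7 → FL=W FR=S RL=S RR=W
t=30: phase=(13,5,1,9) vs β=7 → FL=W FR=S RL=S RR=W


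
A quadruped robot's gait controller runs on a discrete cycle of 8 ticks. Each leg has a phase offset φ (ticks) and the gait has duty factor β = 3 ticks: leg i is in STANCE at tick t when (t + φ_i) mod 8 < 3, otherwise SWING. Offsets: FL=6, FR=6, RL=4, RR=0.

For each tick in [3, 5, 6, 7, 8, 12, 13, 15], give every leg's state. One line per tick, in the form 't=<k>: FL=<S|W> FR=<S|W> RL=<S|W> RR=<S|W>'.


t=3: phase=(1,1,7,3) vs β=3 → FL=S FR=S RL=W RR=W
t=5: phase=(3,3,1,5) vs β=3 → FL=W FR=W RL=S RR=W
t=6: phase=(4,4,2,6) vs β=3 → FL=W FR=W RL=S RR=W
t=7: phase=(5,5,3,7) vs β=3 → FL=W FR=W RL=W RR=W
t=8: phase=(6,6,4,0) vs β=3 → FL=W FR=W RL=W RR=S
t=12: phase=(2,2,0,4) vs β=3 → FL=S FR=S RL=S RR=W
t=13: phase=(3,3,1,5) vs β=3 → FL=W FR=W RL=S RR=W
t=15: phase=(5,5,3,7) vs β=3 → FL=W FR=W RL=W RR=W

t=3: FL=S FR=S RL=W RR=W
t=5: FL=W FR=W RL=S RR=W
t=6: FL=W FR=W RL=S RR=W
t=7: FL=W FR=W RL=W RR=W
t=8: FL=W FR=W RL=W RR=S
t=12: FL=S FR=S RL=S RR=W
t=13: FL=W FR=W RL=S RR=W
t=15: FL=W FR=W RL=W RR=W


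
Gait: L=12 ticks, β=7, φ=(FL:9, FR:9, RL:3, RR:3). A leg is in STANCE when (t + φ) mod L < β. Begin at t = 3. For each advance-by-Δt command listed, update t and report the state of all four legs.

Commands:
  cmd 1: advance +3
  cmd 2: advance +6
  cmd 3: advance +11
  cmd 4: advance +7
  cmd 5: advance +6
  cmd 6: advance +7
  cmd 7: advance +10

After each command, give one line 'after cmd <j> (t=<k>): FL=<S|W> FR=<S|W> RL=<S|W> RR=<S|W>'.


after cmd 1 (t=6): FL=S FR=S RL=W RR=W
after cmd 2 (t=12): FL=W FR=W RL=S RR=S
after cmd 3 (t=23): FL=W FR=W RL=S RR=S
after cmd 4 (t=30): FL=S FR=S RL=W RR=W
after cmd 5 (t=36): FL=W FR=W RL=S RR=S
after cmd 6 (t=43): FL=S FR=S RL=W RR=W
after cmd 7 (t=53): FL=S FR=S RL=W RR=W

start t=3: FL=S FR=S RL=S RR=S
cmd 1: advance +3 → t=6, phase=(3,3,9,9) → FL=S FR=S RL=W RR=W
cmd 2: advance +6 → t=12, phase=(9,9,3,3) → FL=W FR=W RL=S RR=S
cmd 3: advance +11 → t=23, phase=(8,8,2,2) → FL=W FR=W RL=S RR=S
cmd 4: advance +7 → t=30, phase=(3,3,9,9) → FL=S FR=S RL=W RR=W
cmd 5: advance +6 → t=36, phase=(9,9,3,3) → FL=W FR=W RL=S RR=S
cmd 6: advance +7 → t=43, phase=(4,4,10,10) → FL=S FR=S RL=W RR=W
cmd 7: advance +10 → t=53, phase=(2,2,8,8) → FL=S FR=S RL=W RR=W


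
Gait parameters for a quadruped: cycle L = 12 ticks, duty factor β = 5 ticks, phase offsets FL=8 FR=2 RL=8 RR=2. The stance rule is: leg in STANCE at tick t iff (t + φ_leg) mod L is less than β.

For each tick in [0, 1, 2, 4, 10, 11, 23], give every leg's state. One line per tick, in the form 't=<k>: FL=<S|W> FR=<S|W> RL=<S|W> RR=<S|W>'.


t=0: FL=W FR=S RL=W RR=S
t=1: FL=W FR=S RL=W RR=S
t=2: FL=W FR=S RL=W RR=S
t=4: FL=S FR=W RL=S RR=W
t=10: FL=W FR=S RL=W RR=S
t=11: FL=W FR=S RL=W RR=S
t=23: FL=W FR=S RL=W RR=S

t=0: phase=(8,2,8,2) vs β=5 → FL=W FR=S RL=W RR=S
t=1: phase=(9,3,9,3) vs β=5 → FL=W FR=S RL=W RR=S
t=2: phase=(10,4,10,4) vs β=5 → FL=W FR=S RL=W RR=S
t=4: phase=(0,6,0,6) vs β=5 → FL=S FR=W RL=S RR=W
t=10: phase=(6,0,6,0) vs β=5 → FL=W FR=S RL=W RR=S
t=11: phase=(7,1,7,1) vs β=5 → FL=W FR=S RL=W RR=S
t=23: phase=(7,1,7,1) vs β=5 → FL=W FR=S RL=W RR=S


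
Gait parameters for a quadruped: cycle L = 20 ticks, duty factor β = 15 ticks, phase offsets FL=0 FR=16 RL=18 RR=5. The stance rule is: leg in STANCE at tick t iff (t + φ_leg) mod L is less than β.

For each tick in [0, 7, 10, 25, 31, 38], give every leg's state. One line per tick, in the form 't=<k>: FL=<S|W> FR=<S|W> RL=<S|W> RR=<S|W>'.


t=0: phase=(0,16,18,5) vs β=15 → FL=S FR=W RL=W RR=S
t=7: phase=(7,3,5,12) vs β=15 → FL=S FR=S RL=S RR=S
t=10: phase=(10,6,8,15) vs β=15 → FL=S FR=S RL=S RR=W
t=25: phase=(5,1,3,10) vs β=15 → FL=S FR=S RL=S RR=S
t=31: phase=(11,7,9,16) vs β=15 → FL=S FR=S RL=S RR=W
t=38: phase=(18,14,16,3) vs β=15 → FL=W FR=S RL=W RR=S

t=0: FL=S FR=W RL=W RR=S
t=7: FL=S FR=S RL=S RR=S
t=10: FL=S FR=S RL=S RR=W
t=25: FL=S FR=S RL=S RR=S
t=31: FL=S FR=S RL=S RR=W
t=38: FL=W FR=S RL=W RR=S


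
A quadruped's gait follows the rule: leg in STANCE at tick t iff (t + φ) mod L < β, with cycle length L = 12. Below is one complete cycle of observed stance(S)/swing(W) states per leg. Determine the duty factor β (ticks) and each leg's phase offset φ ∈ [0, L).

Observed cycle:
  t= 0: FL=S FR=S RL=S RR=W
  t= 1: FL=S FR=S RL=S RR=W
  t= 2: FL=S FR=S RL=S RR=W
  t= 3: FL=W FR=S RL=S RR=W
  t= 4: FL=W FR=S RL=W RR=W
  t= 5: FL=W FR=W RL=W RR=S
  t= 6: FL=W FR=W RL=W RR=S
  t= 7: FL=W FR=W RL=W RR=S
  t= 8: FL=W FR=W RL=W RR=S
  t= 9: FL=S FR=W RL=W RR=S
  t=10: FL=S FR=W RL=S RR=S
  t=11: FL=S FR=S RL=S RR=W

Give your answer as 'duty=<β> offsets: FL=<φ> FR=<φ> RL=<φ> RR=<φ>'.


duty=6 offsets: FL=3 FR=1 RL=2 RR=7

duty β = stance ticks per leg = 6
FL: stance ticks = 6; W→S at t=9 → φ=3
FR: stance ticks = 6; W→S at t=11 → φ=1
RL: stance ticks = 6; W→S at t=10 → φ=2
RR: stance ticks = 6; W→S at t=5 → φ=7


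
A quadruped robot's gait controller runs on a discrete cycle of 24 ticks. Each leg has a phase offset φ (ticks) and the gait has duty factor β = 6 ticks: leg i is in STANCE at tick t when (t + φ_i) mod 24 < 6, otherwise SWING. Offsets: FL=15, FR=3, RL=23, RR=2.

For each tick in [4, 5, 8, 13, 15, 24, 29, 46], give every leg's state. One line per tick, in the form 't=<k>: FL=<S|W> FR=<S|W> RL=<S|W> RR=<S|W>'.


t=4: FL=W FR=W RL=S RR=W
t=5: FL=W FR=W RL=S RR=W
t=8: FL=W FR=W RL=W RR=W
t=13: FL=S FR=W RL=W RR=W
t=15: FL=W FR=W RL=W RR=W
t=24: FL=W FR=S RL=W RR=S
t=29: FL=W FR=W RL=S RR=W
t=46: FL=W FR=S RL=W RR=S

t=4: phase=(19,7,3,6) vs β=6 → FL=W FR=W RL=S RR=W
t=5: phase=(20,8,4,7) vs β=6 → FL=W FR=W RL=S RR=W
t=8: phase=(23,11,7,10) vs β=6 → FL=W FR=W RL=W RR=W
t=13: phase=(4,16,12,15) vs β=6 → FL=S FR=W RL=W RR=W
t=15: phase=(6,18,14,17) vs β=6 → FL=W FR=W RL=W RR=W
t=24: phase=(15,3,23,2) vs β=6 → FL=W FR=S RL=W RR=S
t=29: phase=(20,8,4,7) vs β=6 → FL=W FR=W RL=S RR=W
t=46: phase=(13,1,21,0) vs β=6 → FL=W FR=S RL=W RR=S


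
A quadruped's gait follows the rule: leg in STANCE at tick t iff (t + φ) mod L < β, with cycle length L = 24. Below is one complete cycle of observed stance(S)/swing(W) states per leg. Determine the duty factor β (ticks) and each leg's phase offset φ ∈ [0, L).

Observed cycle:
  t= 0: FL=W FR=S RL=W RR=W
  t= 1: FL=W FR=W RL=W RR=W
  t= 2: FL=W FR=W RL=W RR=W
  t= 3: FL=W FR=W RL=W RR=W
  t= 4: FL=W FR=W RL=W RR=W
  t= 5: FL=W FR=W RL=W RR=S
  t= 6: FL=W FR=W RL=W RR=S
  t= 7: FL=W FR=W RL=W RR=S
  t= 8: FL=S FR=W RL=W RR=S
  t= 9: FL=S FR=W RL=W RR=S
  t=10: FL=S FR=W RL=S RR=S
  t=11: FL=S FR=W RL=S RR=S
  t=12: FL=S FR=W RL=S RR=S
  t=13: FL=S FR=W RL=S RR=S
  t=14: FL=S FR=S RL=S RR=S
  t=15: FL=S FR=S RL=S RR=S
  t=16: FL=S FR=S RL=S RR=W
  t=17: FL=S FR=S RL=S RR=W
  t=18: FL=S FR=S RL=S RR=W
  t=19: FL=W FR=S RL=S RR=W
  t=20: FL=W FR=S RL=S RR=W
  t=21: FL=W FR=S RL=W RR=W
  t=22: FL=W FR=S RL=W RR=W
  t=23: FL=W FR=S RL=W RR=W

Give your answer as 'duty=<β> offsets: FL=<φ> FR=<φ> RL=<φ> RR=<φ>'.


duty β = stance ticks per leg = 11
FL: stance ticks = 11; W→S at t=8 → φ=16
FR: stance ticks = 11; W→S at t=14 → φ=10
RL: stance ticks = 11; W→S at t=10 → φ=14
RR: stance ticks = 11; W→S at t=5 → φ=19

duty=11 offsets: FL=16 FR=10 RL=14 RR=19


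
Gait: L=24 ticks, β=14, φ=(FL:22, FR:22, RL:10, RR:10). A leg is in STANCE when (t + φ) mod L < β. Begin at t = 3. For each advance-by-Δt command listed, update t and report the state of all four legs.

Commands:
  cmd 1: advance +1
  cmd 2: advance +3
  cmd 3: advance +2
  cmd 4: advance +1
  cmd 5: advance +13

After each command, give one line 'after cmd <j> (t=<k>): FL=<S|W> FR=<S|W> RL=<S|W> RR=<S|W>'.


after cmd 1 (t=4): FL=S FR=S RL=W RR=W
after cmd 2 (t=7): FL=S FR=S RL=W RR=W
after cmd 3 (t=9): FL=S FR=S RL=W RR=W
after cmd 4 (t=10): FL=S FR=S RL=W RR=W
after cmd 5 (t=23): FL=W FR=W RL=S RR=S

start t=3: FL=S FR=S RL=S RR=S
cmd 1: advance +1 → t=4, phase=(2,2,14,14) → FL=S FR=S RL=W RR=W
cmd 2: advance +3 → t=7, phase=(5,5,17,17) → FL=S FR=S RL=W RR=W
cmd 3: advance +2 → t=9, phase=(7,7,19,19) → FL=S FR=S RL=W RR=W
cmd 4: advance +1 → t=10, phase=(8,8,20,20) → FL=S FR=S RL=W RR=W
cmd 5: advance +13 → t=23, phase=(21,21,9,9) → FL=W FR=W RL=S RR=S


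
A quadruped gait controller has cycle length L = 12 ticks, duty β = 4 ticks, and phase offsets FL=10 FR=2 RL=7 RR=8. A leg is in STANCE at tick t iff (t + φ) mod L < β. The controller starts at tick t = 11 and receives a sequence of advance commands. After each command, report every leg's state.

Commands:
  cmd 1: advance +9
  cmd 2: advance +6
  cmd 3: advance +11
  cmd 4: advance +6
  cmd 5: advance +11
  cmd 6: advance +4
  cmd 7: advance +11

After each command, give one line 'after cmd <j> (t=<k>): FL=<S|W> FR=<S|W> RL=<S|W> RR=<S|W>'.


after cmd 1 (t=20): FL=W FR=W RL=S RR=W
after cmd 2 (t=26): FL=S FR=W RL=W RR=W
after cmd 3 (t=37): FL=W FR=S RL=W RR=W
after cmd 4 (t=43): FL=W FR=W RL=S RR=S
after cmd 5 (t=54): FL=W FR=W RL=S RR=S
after cmd 6 (t=58): FL=W FR=S RL=W RR=W
after cmd 7 (t=69): FL=W FR=W RL=W RR=W

start t=11: FL=W FR=S RL=W RR=W
cmd 1: advance +9 → t=20, phase=(6,10,3,4) → FL=W FR=W RL=S RR=W
cmd 2: advance +6 → t=26, phase=(0,4,9,10) → FL=S FR=W RL=W RR=W
cmd 3: advance +11 → t=37, phase=(11,3,8,9) → FL=W FR=S RL=W RR=W
cmd 4: advance +6 → t=43, phase=(5,9,2,3) → FL=W FR=W RL=S RR=S
cmd 5: advance +11 → t=54, phase=(4,8,1,2) → FL=W FR=W RL=S RR=S
cmd 6: advance +4 → t=58, phase=(8,0,5,6) → FL=W FR=S RL=W RR=W
cmd 7: advance +11 → t=69, phase=(7,11,4,5) → FL=W FR=W RL=W RR=W


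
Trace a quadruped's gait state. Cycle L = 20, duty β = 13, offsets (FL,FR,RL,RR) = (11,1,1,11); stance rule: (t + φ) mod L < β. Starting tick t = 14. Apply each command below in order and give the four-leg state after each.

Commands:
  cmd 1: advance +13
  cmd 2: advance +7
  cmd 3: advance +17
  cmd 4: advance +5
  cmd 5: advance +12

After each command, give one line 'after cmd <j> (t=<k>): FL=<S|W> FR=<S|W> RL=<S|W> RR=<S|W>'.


after cmd 1 (t=27): FL=W FR=S RL=S RR=W
after cmd 2 (t=34): FL=S FR=W RL=W RR=S
after cmd 3 (t=51): FL=S FR=S RL=S RR=S
after cmd 4 (t=56): FL=S FR=W RL=W RR=S
after cmd 5 (t=68): FL=W FR=S RL=S RR=W

start t=14: FL=S FR=W RL=W RR=S
cmd 1: advance +13 → t=27, phase=(18,8,8,18) → FL=W FR=S RL=S RR=W
cmd 2: advance +7 → t=34, phase=(5,15,15,5) → FL=S FR=W RL=W RR=S
cmd 3: advance +17 → t=51, phase=(2,12,12,2) → FL=S FR=S RL=S RR=S
cmd 4: advance +5 → t=56, phase=(7,17,17,7) → FL=S FR=W RL=W RR=S
cmd 5: advance +12 → t=68, phase=(19,9,9,19) → FL=W FR=S RL=S RR=W


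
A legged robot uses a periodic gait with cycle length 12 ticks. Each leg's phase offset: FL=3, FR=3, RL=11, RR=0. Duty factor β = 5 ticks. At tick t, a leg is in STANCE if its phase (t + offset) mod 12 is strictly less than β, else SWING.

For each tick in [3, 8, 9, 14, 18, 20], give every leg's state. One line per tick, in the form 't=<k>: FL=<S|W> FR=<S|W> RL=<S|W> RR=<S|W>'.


t=3: FL=W FR=W RL=S RR=S
t=8: FL=W FR=W RL=W RR=W
t=9: FL=S FR=S RL=W RR=W
t=14: FL=W FR=W RL=S RR=S
t=18: FL=W FR=W RL=W RR=W
t=20: FL=W FR=W RL=W RR=W

t=3: phase=(6,6,2,3) vs β=5 → FL=W FR=W RL=S RR=S
t=8: phase=(11,11,7,8) vs β=5 → FL=W FR=W RL=W RR=W
t=9: phase=(0,0,8,9) vs β=5 → FL=S FR=S RL=W RR=W
t=14: phase=(5,5,1,2) vs β=5 → FL=W FR=W RL=S RR=S
t=18: phase=(9,9,5,6) vs β=5 → FL=W FR=W RL=W RR=W
t=20: phase=(11,11,7,8) vs β=5 → FL=W FR=W RL=W RR=W


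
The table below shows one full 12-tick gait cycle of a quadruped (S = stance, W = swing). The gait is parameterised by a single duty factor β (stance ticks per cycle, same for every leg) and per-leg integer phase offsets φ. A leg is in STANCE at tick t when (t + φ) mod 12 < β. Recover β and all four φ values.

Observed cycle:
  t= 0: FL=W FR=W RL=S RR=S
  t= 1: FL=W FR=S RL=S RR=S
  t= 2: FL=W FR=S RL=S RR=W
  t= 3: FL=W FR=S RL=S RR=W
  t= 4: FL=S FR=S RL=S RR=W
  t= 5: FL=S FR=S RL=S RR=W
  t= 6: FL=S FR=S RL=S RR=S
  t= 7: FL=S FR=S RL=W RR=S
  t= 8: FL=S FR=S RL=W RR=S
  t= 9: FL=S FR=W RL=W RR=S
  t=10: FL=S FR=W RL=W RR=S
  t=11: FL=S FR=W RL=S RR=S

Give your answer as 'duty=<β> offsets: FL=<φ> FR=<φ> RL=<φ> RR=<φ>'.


duty β = stance ticks per leg = 8
FL: stance ticks = 8; W→S at t=4 → φ=8
FR: stance ticks = 8; W→S at t=1 → φ=11
RL: stance ticks = 8; W→S at t=11 → φ=1
RR: stance ticks = 8; W→S at t=6 → φ=6

duty=8 offsets: FL=8 FR=11 RL=1 RR=6


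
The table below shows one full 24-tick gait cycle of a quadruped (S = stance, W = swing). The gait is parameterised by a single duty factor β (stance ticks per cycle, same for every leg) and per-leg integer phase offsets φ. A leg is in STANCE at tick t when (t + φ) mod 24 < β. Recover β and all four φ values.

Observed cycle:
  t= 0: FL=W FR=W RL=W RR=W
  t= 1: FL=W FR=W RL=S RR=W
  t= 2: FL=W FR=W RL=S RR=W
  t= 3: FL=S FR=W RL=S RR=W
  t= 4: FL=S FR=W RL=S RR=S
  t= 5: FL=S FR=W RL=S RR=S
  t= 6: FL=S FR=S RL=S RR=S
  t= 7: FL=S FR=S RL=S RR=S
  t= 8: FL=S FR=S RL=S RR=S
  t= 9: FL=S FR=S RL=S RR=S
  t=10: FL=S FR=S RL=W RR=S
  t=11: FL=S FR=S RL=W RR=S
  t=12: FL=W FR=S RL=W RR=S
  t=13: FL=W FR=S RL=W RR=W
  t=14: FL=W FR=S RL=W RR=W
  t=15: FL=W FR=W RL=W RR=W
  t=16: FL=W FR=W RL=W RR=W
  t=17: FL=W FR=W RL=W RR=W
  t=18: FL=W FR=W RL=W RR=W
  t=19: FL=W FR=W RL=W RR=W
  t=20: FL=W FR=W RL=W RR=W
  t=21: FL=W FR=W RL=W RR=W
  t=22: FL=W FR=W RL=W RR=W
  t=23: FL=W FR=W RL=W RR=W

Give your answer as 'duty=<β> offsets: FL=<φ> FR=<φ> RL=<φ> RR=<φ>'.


duty β = stance ticks per leg = 9
FL: stance ticks = 9; W→S at t=3 → φ=21
FR: stance ticks = 9; W→S at t=6 → φ=18
RL: stance ticks = 9; W→S at t=1 → φ=23
RR: stance ticks = 9; W→S at t=4 → φ=20

duty=9 offsets: FL=21 FR=18 RL=23 RR=20


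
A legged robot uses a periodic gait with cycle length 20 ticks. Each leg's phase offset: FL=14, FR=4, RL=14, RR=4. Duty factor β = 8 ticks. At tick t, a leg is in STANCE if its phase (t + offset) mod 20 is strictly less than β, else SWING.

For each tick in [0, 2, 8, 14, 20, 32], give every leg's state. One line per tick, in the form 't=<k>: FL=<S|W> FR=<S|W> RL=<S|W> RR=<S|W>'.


t=0: phase=(14,4,14,4) vs β=8 → FL=W FR=S RL=W RR=S
t=2: phase=(16,6,16,6) vs β=8 → FL=W FR=S RL=W RR=S
t=8: phase=(2,12,2,12) vs β=8 → FL=S FR=W RL=S RR=W
t=14: phase=(8,18,8,18) vs β=8 → FL=W FR=W RL=W RR=W
t=20: phase=(14,4,14,4) vs β=8 → FL=W FR=S RL=W RR=S
t=32: phase=(6,16,6,16) vs β=8 → FL=S FR=W RL=S RR=W

t=0: FL=W FR=S RL=W RR=S
t=2: FL=W FR=S RL=W RR=S
t=8: FL=S FR=W RL=S RR=W
t=14: FL=W FR=W RL=W RR=W
t=20: FL=W FR=S RL=W RR=S
t=32: FL=S FR=W RL=S RR=W


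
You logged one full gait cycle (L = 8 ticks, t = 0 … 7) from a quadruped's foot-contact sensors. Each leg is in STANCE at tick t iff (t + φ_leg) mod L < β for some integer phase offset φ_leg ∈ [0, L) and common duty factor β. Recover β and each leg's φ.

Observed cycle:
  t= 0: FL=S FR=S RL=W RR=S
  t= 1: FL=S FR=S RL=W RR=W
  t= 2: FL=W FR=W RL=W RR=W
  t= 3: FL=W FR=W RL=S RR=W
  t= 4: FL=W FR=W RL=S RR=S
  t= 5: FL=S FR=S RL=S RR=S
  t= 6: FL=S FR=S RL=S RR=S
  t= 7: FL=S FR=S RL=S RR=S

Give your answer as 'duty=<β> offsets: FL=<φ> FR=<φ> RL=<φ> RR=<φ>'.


duty=5 offsets: FL=3 FR=3 RL=5 RR=4

duty β = stance ticks per leg = 5
FL: stance ticks = 5; W→S at t=5 → φ=3
FR: stance ticks = 5; W→S at t=5 → φ=3
RL: stance ticks = 5; W→S at t=3 → φ=5
RR: stance ticks = 5; W→S at t=4 → φ=4


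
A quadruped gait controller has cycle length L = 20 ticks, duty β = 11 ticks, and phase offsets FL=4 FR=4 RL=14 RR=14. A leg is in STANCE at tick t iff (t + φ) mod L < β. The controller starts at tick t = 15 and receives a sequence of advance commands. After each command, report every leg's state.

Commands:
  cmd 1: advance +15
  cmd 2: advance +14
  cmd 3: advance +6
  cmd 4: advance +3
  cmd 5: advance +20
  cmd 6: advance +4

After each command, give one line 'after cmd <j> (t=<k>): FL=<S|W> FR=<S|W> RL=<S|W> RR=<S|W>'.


after cmd 1 (t=30): FL=W FR=W RL=S RR=S
after cmd 2 (t=44): FL=S FR=S RL=W RR=W
after cmd 3 (t=50): FL=W FR=W RL=S RR=S
after cmd 4 (t=53): FL=W FR=W RL=S RR=S
after cmd 5 (t=73): FL=W FR=W RL=S RR=S
after cmd 6 (t=77): FL=S FR=S RL=W RR=W

start t=15: FL=W FR=W RL=S RR=S
cmd 1: advance +15 → t=30, phase=(14,14,4,4) → FL=W FR=W RL=S RR=S
cmd 2: advance +14 → t=44, phase=(8,8,18,18) → FL=S FR=S RL=W RR=W
cmd 3: advance +6 → t=50, phase=(14,14,4,4) → FL=W FR=W RL=S RR=S
cmd 4: advance +3 → t=53, phase=(17,17,7,7) → FL=W FR=W RL=S RR=S
cmd 5: advance +20 → t=73, phase=(17,17,7,7) → FL=W FR=W RL=S RR=S
cmd 6: advance +4 → t=77, phase=(1,1,11,11) → FL=S FR=S RL=W RR=W
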